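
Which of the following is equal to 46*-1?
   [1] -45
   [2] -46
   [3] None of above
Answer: 2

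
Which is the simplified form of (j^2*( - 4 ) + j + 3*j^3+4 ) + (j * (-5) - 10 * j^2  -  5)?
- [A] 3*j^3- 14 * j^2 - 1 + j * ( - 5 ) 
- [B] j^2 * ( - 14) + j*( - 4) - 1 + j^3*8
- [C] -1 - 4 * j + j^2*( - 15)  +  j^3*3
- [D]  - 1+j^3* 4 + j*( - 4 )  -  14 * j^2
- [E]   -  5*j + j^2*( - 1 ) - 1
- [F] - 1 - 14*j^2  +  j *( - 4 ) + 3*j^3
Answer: F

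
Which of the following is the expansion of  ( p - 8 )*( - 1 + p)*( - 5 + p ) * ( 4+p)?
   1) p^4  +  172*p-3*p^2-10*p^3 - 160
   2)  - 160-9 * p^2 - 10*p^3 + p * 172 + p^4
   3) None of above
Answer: 1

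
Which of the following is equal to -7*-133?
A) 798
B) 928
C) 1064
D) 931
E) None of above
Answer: D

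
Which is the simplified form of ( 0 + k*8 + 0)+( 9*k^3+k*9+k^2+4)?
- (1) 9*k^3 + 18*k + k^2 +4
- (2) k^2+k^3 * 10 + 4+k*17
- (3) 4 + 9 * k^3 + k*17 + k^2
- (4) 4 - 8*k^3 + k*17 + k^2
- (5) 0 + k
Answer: 3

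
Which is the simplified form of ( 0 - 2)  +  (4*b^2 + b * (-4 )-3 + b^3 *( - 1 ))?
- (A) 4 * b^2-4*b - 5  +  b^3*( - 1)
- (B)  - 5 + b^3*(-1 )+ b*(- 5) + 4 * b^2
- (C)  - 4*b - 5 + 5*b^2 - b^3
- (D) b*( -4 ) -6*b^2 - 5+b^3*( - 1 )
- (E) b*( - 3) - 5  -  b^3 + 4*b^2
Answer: A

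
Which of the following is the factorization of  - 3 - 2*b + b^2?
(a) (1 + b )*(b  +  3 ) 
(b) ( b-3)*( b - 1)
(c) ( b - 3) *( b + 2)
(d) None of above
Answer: d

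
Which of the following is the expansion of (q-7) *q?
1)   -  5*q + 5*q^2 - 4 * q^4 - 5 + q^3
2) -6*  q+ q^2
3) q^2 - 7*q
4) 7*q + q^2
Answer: 3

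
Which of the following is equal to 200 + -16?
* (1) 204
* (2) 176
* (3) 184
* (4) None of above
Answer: 3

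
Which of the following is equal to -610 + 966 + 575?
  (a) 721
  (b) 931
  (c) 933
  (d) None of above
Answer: b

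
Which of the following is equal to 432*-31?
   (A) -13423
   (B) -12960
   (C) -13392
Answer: C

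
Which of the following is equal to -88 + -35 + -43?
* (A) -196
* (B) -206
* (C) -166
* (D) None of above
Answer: C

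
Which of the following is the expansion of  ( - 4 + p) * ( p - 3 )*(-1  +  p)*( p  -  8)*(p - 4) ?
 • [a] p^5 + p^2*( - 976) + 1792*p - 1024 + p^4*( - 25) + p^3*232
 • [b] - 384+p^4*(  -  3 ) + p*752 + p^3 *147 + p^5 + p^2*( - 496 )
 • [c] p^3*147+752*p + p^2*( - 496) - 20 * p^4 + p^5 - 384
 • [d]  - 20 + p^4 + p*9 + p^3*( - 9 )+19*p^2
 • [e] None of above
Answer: c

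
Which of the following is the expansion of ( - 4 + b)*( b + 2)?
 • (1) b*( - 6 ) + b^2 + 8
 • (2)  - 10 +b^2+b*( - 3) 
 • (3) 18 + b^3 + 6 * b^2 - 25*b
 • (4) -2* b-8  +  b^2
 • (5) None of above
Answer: 4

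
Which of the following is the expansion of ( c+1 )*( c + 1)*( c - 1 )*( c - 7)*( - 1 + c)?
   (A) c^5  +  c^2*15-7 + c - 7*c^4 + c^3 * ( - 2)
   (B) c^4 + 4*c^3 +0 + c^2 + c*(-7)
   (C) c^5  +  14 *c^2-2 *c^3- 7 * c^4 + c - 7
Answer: C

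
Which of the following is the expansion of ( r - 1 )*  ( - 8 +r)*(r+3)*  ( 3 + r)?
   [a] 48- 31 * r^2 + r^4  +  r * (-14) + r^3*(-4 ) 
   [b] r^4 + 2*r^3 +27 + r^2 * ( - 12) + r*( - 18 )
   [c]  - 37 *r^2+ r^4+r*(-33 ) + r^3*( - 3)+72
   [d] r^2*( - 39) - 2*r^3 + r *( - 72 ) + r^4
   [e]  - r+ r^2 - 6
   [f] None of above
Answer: c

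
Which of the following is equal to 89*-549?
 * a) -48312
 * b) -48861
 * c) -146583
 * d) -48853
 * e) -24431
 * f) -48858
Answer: b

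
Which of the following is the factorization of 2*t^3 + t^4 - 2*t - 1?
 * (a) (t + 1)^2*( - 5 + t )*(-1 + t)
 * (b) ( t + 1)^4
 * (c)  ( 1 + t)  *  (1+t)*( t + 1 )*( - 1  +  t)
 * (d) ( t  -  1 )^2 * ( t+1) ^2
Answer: c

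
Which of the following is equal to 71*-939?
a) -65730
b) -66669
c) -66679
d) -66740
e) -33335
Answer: b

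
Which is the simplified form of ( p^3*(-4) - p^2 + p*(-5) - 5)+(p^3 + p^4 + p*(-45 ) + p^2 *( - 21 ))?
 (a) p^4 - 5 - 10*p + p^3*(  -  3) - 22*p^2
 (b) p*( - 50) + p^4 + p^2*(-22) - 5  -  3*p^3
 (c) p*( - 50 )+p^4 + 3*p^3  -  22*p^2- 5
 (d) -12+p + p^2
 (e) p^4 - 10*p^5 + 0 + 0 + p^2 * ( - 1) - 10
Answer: b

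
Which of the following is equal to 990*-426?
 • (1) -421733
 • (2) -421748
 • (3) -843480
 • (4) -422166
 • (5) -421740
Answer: 5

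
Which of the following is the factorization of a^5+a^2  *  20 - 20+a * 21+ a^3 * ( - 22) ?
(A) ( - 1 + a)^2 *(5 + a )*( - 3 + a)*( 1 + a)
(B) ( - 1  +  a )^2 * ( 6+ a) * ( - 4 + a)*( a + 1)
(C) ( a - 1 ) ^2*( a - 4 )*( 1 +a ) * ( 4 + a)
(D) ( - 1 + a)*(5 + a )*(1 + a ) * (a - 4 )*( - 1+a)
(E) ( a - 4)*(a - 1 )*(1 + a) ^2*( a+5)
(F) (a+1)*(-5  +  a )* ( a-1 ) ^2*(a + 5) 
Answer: D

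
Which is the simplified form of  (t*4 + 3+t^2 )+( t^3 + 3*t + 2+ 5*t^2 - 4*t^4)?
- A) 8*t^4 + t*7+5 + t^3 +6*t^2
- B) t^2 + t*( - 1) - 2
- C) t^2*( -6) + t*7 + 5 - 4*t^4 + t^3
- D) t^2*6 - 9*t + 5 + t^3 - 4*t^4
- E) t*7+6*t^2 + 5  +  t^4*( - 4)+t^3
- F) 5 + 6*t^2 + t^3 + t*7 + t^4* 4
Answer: E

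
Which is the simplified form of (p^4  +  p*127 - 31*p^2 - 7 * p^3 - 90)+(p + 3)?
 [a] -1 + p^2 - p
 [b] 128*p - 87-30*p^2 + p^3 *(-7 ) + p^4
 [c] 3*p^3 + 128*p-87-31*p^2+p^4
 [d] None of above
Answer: d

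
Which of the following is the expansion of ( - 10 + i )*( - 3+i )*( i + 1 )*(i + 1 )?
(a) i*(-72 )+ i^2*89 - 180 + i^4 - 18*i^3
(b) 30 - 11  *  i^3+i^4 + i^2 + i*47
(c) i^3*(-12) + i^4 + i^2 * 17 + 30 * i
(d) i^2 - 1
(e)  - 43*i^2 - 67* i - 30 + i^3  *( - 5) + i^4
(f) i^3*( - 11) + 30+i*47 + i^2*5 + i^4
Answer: f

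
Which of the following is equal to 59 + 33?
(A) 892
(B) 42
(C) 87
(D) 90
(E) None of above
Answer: E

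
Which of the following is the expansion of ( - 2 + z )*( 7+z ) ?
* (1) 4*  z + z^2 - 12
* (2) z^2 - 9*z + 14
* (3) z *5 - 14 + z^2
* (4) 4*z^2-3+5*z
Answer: 3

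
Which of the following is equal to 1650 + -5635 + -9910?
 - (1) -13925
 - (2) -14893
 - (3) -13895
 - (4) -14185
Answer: 3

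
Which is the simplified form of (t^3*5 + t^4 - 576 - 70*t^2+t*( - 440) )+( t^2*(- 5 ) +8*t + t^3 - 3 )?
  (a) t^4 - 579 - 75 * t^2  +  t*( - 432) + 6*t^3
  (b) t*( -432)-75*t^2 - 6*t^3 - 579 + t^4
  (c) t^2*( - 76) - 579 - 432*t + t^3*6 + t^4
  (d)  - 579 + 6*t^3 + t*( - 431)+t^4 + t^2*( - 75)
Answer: a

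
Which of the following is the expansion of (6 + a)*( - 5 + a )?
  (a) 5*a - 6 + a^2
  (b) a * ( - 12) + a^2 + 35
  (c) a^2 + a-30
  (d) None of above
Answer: c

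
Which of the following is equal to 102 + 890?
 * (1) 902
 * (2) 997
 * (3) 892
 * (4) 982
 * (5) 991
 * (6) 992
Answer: 6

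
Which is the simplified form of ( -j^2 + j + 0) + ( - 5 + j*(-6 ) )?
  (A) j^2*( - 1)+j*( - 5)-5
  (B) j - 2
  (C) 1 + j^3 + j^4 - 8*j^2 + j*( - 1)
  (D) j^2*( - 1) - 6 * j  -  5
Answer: A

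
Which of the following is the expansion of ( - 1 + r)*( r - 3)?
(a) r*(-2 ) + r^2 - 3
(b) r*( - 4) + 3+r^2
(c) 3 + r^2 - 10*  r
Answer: b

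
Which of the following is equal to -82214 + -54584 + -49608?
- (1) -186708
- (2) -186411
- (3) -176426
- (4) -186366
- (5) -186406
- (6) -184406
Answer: 5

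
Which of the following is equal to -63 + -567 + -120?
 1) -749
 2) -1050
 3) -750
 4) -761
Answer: 3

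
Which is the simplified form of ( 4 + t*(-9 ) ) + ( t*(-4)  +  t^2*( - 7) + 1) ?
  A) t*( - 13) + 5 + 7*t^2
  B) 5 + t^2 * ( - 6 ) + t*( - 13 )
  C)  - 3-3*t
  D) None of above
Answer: D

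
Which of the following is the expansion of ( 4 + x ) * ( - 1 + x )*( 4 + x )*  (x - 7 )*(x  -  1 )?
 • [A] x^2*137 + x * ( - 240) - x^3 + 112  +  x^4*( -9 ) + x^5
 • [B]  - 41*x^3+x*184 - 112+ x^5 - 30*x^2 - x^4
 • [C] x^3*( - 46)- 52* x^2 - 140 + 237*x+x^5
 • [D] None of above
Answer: D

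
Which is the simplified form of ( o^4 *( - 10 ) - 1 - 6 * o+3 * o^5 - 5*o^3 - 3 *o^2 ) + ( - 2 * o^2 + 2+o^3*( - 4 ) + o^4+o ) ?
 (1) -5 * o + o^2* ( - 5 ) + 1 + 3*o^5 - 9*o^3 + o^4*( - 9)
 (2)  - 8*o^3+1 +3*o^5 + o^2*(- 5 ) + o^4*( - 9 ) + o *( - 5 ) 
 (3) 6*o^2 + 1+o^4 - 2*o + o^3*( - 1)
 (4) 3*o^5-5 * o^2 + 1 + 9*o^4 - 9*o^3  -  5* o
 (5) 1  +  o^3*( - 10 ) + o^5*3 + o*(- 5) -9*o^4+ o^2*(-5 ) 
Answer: 1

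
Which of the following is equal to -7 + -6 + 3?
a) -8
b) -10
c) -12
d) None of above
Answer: b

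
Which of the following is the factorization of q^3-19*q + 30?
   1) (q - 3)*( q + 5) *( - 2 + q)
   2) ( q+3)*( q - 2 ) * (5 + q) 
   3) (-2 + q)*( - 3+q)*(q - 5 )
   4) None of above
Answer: 1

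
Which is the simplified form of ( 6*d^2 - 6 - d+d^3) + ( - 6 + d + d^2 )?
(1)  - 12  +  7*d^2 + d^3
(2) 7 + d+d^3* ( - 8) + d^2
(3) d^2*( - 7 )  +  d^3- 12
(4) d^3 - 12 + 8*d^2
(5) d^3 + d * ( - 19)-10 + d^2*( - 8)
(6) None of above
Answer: 1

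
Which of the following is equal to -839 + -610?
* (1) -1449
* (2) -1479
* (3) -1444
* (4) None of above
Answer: 1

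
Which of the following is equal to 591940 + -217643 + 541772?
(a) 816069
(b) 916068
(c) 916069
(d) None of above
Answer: c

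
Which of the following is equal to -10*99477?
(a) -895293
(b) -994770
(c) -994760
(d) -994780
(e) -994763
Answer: b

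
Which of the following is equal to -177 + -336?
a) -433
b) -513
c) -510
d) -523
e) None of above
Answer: b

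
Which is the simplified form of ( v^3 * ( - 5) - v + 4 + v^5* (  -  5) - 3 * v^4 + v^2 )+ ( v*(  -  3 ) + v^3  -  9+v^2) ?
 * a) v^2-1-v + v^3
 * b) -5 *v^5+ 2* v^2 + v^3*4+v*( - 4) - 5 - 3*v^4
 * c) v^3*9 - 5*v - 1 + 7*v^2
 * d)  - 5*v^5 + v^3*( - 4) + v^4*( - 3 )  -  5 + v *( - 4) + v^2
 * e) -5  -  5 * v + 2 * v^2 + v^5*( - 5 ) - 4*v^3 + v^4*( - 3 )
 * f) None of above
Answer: f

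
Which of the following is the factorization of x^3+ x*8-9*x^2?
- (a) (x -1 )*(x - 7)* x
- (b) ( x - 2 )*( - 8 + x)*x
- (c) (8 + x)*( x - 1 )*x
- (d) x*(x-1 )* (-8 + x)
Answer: d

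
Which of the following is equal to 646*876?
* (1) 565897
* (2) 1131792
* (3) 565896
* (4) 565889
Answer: 3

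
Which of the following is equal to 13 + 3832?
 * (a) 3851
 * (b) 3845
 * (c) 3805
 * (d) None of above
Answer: b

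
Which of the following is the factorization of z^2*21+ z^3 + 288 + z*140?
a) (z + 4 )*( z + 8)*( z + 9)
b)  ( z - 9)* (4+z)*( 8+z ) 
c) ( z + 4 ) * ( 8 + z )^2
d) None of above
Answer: a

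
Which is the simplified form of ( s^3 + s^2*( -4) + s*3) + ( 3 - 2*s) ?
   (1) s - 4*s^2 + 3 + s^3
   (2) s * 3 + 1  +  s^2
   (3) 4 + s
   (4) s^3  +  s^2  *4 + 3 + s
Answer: 1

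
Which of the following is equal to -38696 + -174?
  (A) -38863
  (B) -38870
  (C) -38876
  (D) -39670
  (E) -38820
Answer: B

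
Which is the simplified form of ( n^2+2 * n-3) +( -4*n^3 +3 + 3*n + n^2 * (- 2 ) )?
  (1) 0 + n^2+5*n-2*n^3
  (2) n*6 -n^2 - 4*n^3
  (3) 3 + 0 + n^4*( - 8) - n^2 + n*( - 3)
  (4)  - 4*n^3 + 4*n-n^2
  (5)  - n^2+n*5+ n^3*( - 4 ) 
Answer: 5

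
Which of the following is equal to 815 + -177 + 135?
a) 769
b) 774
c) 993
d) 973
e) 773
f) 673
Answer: e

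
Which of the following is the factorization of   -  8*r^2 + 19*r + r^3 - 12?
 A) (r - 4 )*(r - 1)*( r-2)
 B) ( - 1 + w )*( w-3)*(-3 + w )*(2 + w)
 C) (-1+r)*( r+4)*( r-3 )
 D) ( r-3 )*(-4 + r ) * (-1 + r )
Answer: D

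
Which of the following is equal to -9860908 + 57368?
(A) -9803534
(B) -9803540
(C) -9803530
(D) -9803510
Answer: B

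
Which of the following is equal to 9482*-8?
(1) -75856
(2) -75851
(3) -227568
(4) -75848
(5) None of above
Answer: 1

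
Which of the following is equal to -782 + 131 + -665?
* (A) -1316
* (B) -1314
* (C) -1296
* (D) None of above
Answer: A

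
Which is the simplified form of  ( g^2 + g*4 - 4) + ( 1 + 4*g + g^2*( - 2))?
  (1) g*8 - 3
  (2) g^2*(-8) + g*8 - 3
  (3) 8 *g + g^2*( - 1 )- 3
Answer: 3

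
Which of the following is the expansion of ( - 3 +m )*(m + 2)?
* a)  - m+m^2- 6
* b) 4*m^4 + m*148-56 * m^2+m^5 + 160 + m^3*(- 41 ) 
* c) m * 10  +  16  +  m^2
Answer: a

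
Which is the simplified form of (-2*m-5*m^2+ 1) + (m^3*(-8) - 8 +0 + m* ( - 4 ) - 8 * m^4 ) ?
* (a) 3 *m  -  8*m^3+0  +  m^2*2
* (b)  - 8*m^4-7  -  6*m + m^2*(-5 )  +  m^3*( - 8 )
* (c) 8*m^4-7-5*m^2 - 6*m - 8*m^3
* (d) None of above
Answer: b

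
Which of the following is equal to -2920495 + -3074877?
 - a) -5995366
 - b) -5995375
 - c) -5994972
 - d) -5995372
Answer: d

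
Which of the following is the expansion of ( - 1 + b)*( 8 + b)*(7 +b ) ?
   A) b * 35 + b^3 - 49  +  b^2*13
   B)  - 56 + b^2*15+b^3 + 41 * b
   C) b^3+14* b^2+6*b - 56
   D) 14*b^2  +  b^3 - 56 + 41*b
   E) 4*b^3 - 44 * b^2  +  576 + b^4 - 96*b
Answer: D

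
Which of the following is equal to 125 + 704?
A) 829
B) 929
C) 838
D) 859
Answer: A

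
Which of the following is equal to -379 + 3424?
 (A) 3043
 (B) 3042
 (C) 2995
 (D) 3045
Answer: D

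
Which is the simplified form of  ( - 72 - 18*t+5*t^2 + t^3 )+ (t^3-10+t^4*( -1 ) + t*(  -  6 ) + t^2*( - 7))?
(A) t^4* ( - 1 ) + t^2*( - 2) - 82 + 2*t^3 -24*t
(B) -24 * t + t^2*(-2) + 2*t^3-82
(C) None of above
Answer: A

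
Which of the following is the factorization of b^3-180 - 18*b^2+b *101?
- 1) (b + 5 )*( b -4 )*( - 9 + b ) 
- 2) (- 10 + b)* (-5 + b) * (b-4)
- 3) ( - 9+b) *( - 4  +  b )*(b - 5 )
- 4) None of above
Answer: 3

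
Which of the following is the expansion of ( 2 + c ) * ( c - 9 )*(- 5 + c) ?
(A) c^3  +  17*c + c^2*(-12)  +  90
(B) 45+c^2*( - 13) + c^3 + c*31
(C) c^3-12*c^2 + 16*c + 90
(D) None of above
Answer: A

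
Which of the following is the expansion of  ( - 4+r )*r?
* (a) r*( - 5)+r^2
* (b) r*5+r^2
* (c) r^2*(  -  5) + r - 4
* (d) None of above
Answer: d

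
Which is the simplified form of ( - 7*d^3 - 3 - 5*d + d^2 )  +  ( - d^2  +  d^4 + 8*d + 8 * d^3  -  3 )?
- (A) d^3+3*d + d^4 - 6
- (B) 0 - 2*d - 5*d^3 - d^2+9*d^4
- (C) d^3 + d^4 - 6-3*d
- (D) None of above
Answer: A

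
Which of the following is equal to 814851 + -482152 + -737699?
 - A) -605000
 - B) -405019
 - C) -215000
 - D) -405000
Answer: D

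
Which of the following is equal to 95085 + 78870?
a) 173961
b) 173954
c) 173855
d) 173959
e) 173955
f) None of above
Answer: e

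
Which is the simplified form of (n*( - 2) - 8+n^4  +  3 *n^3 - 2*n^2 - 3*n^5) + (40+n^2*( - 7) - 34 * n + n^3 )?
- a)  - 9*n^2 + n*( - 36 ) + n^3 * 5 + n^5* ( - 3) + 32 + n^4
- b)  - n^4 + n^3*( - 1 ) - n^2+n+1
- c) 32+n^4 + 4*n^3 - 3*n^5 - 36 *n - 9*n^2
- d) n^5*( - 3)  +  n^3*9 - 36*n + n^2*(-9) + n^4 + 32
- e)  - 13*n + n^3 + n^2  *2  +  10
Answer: c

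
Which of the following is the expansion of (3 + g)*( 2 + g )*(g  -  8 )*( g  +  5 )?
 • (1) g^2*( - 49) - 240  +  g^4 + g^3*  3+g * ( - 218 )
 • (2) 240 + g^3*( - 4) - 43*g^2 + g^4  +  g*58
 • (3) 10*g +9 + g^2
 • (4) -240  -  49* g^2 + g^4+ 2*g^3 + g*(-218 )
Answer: 4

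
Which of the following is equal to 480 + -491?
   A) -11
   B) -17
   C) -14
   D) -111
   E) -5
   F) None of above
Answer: A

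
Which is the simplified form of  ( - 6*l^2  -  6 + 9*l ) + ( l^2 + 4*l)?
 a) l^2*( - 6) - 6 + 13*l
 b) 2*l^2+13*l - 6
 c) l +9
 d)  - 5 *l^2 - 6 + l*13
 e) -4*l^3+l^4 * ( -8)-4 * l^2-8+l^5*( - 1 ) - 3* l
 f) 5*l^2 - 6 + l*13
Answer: d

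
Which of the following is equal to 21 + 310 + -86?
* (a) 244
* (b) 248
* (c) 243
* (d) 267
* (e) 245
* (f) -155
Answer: e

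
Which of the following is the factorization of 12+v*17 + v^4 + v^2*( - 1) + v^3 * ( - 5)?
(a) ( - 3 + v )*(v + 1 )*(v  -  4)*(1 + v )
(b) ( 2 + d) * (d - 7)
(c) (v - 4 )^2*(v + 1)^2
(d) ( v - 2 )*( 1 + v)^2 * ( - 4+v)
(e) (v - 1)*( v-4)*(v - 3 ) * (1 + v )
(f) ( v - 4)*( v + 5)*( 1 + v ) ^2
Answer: a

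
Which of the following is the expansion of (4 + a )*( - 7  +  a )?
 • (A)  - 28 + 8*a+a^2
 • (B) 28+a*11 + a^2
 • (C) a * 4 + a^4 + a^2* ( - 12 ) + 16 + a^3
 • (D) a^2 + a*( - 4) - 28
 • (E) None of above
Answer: E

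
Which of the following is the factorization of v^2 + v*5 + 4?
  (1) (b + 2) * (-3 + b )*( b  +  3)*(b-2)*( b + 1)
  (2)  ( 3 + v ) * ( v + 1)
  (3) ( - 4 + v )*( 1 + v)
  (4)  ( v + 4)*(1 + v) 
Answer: 4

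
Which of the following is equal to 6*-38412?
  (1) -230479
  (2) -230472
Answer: 2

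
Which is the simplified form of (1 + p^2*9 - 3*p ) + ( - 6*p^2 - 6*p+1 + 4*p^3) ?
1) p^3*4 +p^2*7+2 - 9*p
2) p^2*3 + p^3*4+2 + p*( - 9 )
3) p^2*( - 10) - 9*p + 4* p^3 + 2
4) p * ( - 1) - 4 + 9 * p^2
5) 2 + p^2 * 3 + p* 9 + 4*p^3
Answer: 2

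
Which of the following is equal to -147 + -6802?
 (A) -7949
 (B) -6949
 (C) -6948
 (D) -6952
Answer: B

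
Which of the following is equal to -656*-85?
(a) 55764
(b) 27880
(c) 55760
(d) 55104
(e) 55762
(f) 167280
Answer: c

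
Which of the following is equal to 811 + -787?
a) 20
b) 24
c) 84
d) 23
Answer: b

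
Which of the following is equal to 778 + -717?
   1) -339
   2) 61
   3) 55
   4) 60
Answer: 2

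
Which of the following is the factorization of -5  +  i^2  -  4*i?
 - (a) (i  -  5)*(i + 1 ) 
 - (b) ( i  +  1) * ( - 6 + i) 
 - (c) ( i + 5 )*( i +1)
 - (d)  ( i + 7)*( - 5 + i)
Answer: a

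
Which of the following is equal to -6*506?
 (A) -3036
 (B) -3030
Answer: A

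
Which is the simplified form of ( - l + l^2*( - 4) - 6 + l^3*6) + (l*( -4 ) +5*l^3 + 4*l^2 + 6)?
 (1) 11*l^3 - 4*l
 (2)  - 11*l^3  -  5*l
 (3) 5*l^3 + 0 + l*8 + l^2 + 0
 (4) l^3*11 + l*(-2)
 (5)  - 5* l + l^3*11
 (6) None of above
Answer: 5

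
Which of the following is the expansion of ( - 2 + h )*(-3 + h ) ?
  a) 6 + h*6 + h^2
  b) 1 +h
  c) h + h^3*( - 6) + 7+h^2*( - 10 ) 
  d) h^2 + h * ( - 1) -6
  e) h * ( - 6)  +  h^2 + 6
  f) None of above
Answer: f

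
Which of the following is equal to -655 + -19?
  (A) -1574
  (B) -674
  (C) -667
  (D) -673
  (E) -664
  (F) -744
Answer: B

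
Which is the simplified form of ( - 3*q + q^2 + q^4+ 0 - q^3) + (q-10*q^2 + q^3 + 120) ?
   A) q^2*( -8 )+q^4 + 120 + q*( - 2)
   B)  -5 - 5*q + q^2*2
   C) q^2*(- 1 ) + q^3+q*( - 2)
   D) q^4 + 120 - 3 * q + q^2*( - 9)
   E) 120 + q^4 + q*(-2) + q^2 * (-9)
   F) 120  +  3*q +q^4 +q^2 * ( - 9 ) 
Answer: E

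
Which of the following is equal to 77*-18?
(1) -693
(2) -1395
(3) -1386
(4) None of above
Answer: 3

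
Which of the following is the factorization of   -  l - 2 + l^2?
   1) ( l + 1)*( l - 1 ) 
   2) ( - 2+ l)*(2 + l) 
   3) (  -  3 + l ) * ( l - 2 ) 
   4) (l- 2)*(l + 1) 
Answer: 4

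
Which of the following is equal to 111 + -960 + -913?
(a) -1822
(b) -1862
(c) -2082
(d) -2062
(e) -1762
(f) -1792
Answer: e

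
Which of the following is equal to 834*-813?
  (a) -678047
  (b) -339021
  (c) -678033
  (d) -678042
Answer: d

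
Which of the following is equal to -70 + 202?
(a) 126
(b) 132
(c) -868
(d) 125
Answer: b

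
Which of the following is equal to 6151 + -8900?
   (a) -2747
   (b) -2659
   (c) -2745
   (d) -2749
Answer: d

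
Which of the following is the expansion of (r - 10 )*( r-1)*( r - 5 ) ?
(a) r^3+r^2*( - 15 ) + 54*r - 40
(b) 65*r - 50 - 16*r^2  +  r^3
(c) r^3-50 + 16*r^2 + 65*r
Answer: b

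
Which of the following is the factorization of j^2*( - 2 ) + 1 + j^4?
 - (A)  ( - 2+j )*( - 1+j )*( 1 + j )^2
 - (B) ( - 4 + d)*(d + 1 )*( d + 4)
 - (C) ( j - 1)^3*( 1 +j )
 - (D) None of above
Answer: D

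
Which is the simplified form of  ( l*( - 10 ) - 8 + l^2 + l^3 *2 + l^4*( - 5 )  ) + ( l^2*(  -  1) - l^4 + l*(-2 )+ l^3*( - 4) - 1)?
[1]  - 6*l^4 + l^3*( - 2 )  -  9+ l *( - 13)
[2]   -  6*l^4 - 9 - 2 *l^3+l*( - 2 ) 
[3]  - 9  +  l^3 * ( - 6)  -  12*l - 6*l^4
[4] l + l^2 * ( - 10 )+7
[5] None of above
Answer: 5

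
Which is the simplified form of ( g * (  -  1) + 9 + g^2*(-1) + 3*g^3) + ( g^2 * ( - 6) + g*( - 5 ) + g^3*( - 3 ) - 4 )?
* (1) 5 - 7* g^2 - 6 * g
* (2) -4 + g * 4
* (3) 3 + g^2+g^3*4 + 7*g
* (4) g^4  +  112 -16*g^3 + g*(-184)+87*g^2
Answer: 1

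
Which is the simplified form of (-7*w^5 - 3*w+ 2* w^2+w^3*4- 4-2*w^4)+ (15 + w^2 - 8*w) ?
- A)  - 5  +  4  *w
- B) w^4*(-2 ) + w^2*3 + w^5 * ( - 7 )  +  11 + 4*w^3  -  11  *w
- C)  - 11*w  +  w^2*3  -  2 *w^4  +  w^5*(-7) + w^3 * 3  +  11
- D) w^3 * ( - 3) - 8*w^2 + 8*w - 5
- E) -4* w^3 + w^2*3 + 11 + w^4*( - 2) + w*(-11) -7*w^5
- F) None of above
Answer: B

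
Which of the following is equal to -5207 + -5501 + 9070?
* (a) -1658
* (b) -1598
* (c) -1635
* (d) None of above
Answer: d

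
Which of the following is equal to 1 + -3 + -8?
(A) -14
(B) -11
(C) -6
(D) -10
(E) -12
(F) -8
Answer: D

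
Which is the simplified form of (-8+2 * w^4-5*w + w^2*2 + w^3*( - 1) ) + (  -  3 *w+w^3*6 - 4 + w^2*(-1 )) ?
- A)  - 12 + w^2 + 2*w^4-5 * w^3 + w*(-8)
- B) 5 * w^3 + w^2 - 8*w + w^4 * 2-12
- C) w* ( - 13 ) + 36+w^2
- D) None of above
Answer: B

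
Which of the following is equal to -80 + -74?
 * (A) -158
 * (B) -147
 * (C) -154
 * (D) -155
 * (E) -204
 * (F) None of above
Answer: C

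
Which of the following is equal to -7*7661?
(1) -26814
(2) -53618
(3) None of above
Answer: 3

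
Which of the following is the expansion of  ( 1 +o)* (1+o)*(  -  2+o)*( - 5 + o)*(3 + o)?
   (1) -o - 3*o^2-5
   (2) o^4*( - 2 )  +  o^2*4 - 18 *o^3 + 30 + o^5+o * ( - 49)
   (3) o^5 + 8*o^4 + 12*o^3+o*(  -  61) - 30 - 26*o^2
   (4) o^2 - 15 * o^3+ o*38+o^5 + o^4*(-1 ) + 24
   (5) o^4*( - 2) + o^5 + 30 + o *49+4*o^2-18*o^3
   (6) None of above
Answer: 5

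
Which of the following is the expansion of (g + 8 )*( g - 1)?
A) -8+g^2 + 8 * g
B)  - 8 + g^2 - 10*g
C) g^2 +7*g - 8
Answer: C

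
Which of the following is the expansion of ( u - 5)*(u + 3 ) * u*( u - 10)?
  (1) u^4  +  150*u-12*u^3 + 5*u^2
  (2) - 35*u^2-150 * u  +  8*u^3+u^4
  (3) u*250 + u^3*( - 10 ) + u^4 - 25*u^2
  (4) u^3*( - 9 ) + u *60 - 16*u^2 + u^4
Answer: 1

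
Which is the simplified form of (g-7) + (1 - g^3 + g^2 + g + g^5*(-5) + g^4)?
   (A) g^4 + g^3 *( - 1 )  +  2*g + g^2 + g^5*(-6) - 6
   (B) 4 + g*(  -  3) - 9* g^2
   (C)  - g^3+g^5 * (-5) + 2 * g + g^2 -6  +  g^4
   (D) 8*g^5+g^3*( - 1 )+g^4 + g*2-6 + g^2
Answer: C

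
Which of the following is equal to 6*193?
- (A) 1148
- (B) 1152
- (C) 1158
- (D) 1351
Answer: C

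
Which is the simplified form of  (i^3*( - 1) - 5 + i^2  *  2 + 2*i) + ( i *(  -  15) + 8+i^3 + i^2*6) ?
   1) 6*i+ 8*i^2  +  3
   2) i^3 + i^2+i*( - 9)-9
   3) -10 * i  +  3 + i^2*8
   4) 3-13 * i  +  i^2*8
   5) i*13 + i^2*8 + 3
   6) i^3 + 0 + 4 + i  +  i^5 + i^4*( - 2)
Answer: 4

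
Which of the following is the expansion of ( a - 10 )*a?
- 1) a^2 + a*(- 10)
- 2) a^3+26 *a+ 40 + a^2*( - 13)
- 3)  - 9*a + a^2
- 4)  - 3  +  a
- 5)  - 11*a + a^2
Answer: 1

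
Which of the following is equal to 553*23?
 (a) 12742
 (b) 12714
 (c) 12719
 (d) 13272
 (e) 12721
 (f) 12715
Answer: c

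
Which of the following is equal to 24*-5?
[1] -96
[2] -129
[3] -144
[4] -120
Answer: 4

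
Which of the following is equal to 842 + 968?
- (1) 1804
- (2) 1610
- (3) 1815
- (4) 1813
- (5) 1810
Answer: 5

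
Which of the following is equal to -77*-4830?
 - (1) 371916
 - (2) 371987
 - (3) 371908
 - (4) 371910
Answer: 4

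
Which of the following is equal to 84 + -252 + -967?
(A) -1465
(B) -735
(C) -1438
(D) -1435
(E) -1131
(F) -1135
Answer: F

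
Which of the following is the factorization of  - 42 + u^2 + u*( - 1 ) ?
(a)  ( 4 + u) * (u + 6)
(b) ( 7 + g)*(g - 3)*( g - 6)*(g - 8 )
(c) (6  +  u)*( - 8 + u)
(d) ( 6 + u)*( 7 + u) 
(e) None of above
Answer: e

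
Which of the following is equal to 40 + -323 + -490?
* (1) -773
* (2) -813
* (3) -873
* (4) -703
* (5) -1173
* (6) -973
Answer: 1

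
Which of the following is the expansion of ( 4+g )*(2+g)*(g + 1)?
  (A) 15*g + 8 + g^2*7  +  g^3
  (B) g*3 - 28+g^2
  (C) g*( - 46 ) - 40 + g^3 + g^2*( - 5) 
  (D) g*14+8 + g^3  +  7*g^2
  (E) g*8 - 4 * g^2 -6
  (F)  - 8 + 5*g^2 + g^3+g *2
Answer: D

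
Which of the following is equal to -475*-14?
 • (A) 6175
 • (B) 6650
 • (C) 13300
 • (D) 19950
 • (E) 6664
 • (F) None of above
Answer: B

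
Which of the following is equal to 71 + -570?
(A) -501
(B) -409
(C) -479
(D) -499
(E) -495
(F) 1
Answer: D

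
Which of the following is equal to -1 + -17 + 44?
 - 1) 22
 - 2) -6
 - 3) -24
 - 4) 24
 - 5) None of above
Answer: 5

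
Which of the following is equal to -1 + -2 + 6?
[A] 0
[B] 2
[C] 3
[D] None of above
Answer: C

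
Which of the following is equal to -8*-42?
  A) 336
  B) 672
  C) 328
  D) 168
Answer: A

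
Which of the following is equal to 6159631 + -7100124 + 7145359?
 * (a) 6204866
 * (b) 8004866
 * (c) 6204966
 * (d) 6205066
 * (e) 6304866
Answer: a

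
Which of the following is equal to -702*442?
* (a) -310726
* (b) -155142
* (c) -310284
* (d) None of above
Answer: c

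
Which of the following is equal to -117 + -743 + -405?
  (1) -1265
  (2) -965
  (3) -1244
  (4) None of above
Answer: 1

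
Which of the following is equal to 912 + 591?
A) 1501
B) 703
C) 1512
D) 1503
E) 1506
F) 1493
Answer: D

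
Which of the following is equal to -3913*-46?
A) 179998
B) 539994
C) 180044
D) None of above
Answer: A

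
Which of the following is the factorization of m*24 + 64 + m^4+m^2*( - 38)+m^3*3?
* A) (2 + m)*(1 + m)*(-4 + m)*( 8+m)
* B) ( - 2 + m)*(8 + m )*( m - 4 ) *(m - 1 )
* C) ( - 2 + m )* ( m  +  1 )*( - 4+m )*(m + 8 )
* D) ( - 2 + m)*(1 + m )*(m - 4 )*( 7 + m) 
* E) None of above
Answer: C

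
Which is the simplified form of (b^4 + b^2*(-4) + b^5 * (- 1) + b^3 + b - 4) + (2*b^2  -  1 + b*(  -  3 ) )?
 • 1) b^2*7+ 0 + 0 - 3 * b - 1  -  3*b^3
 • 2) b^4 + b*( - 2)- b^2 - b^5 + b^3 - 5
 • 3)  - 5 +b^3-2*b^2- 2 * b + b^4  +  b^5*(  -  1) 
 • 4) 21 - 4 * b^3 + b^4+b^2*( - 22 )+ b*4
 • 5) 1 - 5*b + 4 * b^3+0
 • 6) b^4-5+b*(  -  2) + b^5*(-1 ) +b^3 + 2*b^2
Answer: 3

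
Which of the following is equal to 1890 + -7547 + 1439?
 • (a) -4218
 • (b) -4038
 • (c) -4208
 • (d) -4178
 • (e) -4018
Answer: a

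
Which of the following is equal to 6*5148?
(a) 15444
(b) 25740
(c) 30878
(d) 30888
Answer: d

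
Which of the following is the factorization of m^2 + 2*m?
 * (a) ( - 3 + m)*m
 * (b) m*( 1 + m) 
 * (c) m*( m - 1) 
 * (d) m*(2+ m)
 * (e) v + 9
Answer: d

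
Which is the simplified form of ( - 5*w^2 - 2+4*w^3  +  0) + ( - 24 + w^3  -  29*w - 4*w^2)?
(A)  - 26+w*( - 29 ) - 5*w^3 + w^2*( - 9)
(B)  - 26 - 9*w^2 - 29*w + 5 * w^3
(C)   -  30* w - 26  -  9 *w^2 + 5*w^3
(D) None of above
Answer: B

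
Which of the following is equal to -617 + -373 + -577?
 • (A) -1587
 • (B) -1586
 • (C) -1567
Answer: C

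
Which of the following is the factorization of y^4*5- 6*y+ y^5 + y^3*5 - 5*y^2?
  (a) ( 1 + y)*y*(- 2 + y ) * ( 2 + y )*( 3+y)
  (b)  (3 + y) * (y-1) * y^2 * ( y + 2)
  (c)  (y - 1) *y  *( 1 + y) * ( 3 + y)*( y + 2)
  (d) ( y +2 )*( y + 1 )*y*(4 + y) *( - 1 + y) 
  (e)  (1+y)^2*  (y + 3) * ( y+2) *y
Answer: c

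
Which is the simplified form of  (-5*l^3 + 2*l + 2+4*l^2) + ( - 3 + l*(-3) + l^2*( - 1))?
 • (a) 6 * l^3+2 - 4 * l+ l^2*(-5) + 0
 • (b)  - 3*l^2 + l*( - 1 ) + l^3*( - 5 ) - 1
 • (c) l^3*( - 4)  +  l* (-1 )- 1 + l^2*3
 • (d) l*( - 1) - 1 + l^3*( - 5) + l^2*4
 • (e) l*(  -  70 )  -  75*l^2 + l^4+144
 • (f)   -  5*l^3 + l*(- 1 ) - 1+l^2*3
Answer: f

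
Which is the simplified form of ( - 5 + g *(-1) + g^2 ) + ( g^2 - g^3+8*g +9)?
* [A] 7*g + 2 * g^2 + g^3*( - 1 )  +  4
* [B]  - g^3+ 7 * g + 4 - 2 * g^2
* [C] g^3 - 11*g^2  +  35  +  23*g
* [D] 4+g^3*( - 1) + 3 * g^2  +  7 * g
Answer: A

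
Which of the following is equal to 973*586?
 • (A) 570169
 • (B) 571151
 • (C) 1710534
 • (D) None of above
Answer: D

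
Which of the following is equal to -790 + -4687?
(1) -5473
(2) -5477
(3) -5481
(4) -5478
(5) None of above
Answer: 2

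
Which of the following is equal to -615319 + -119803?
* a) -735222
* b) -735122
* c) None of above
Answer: b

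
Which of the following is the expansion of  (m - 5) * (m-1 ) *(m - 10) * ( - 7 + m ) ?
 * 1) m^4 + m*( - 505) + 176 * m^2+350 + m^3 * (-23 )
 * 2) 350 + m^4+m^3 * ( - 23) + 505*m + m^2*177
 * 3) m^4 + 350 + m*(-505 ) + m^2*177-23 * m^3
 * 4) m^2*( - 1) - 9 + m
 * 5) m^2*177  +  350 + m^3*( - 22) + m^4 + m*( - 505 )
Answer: 3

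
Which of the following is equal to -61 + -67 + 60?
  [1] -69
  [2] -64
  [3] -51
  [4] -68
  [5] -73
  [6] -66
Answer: 4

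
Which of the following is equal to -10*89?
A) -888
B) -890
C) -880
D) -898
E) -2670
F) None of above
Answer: B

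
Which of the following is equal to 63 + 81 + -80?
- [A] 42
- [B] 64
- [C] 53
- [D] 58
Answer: B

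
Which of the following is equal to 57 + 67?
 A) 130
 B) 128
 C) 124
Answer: C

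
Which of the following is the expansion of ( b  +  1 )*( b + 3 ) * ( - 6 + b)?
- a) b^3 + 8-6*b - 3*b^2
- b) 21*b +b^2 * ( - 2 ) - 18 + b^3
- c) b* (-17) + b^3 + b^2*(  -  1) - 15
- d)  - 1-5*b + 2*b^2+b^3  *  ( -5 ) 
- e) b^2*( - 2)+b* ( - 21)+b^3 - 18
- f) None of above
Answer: e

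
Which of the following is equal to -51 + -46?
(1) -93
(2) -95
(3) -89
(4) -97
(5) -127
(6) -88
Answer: 4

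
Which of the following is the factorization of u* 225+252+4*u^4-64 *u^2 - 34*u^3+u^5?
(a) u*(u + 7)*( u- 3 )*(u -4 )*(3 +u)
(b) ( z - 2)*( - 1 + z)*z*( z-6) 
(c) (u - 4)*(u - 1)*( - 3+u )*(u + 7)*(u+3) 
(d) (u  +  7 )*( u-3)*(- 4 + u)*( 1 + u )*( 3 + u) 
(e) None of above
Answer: d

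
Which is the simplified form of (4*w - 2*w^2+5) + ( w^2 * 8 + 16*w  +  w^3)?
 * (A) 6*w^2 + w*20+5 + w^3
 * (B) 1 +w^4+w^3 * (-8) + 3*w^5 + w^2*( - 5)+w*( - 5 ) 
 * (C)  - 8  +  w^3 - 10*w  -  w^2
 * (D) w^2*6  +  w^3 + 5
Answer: A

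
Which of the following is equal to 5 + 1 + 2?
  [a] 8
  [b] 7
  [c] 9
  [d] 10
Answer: a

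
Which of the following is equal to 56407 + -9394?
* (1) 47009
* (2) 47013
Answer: 2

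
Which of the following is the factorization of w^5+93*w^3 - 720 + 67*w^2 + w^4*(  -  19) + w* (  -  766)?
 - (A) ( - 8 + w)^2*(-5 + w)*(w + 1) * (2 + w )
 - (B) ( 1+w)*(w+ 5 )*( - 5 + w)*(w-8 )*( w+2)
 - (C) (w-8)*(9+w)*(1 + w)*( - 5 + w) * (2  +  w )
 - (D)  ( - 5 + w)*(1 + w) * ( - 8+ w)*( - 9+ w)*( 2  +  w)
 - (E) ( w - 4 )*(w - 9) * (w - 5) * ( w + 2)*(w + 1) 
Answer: D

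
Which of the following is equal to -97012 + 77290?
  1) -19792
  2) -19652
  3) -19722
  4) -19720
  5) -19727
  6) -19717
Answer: 3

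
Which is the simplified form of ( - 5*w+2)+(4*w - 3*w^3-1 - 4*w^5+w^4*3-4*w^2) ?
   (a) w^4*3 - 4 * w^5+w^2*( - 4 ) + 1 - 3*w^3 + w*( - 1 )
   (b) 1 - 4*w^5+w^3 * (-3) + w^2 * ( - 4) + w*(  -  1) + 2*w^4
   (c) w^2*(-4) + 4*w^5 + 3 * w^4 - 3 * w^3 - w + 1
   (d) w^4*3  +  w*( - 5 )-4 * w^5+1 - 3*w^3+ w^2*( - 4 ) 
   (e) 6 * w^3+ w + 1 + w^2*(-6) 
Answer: a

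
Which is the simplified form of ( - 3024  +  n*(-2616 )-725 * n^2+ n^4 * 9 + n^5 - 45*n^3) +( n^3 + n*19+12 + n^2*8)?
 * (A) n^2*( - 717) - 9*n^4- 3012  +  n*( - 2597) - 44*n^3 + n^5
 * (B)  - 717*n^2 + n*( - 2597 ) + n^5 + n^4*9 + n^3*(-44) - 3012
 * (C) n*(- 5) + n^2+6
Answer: B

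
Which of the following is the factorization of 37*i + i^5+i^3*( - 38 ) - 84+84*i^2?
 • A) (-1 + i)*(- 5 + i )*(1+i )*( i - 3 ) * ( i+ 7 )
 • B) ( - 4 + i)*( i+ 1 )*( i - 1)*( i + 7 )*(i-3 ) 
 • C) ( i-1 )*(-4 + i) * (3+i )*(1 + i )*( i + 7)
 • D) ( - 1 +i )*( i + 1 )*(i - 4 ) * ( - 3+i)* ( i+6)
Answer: B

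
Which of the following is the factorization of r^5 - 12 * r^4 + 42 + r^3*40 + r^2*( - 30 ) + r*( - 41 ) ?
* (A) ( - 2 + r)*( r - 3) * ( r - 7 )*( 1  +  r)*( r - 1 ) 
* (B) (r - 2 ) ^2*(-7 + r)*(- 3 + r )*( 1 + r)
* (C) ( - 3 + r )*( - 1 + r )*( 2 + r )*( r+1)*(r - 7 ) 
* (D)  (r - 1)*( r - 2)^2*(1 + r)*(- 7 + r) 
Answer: A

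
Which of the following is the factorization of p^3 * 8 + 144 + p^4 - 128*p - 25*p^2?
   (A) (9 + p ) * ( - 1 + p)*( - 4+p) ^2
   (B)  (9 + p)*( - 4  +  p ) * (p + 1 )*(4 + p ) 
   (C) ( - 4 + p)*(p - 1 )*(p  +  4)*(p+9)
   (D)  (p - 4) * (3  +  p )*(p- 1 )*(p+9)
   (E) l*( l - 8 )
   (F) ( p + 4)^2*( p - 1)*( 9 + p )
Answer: C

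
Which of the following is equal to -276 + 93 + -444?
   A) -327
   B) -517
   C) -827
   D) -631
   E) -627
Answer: E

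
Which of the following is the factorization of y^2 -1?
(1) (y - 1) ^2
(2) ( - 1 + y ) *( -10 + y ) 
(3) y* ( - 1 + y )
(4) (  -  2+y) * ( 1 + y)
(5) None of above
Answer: 5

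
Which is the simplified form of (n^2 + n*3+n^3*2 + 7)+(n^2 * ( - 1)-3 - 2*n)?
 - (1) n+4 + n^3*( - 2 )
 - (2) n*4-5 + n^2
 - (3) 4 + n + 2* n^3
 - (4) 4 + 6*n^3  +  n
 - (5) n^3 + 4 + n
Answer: 3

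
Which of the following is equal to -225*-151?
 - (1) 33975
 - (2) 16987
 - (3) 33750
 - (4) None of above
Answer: 1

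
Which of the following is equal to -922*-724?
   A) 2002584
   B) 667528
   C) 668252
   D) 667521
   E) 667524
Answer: B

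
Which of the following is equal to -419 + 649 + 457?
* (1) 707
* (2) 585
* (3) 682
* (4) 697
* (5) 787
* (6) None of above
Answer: 6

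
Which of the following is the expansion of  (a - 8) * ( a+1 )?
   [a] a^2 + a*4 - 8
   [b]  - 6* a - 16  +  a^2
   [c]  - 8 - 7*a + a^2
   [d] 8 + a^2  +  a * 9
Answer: c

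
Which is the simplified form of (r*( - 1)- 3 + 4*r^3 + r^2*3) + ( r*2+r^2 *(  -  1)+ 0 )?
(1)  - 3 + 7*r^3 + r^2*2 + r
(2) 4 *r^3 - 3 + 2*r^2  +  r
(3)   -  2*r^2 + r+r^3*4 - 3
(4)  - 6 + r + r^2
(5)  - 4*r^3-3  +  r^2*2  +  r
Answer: 2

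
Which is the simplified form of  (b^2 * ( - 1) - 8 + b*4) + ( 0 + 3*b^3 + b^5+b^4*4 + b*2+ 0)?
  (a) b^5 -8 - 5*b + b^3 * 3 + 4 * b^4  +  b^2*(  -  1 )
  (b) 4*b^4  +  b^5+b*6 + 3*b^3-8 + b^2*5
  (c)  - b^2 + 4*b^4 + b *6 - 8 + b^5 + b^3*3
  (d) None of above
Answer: c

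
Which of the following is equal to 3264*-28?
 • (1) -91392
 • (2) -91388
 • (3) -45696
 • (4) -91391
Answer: 1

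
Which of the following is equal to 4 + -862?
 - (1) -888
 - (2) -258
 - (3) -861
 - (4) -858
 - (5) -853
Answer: 4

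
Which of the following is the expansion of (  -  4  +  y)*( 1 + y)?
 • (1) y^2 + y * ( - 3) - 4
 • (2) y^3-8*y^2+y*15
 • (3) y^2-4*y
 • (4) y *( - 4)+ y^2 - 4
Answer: 1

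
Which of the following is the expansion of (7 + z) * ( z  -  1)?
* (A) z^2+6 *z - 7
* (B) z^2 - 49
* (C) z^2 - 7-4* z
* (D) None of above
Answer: A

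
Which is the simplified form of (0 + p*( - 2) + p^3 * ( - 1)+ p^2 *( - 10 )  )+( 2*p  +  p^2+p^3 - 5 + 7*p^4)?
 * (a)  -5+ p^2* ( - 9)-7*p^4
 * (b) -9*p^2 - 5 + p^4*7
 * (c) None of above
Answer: b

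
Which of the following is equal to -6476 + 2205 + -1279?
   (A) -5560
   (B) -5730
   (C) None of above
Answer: C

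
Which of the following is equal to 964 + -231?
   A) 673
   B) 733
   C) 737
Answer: B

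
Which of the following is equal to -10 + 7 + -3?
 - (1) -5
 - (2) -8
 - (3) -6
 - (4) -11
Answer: 3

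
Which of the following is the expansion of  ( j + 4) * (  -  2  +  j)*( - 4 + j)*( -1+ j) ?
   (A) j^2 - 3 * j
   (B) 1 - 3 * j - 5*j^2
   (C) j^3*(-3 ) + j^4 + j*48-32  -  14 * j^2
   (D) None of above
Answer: C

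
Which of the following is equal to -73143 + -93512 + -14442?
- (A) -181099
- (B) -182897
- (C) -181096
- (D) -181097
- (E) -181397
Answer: D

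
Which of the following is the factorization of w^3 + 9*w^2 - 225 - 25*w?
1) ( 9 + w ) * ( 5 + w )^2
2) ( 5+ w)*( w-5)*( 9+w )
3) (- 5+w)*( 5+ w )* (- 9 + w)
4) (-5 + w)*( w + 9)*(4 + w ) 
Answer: 2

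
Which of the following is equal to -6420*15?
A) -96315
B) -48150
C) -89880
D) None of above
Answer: D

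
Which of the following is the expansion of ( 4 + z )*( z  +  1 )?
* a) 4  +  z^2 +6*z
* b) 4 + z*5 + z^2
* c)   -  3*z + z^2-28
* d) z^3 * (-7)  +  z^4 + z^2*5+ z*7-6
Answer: b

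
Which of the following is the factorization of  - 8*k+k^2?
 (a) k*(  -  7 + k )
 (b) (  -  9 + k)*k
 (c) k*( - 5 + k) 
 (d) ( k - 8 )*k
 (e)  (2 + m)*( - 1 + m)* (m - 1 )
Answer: d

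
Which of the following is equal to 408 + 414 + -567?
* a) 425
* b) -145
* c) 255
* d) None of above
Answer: c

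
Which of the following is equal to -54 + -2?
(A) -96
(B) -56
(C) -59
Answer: B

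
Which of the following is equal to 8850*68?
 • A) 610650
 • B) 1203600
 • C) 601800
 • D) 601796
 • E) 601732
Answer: C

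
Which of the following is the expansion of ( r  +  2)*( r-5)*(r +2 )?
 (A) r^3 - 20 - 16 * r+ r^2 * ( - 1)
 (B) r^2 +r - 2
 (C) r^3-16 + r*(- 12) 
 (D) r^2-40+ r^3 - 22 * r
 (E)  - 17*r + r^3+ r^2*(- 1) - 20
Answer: A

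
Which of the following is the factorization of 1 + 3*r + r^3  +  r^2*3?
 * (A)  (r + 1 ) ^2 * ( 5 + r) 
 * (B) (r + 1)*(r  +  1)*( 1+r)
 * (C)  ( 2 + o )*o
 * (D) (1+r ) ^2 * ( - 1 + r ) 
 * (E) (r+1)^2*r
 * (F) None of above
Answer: B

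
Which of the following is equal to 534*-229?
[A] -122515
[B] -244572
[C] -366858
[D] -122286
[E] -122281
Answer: D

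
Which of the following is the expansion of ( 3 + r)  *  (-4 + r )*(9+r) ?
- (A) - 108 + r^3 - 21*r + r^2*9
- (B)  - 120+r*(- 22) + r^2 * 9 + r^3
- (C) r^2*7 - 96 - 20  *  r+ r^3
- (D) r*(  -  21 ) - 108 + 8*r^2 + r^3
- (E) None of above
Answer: D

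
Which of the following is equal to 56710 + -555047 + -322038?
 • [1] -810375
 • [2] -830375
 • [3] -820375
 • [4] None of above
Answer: 3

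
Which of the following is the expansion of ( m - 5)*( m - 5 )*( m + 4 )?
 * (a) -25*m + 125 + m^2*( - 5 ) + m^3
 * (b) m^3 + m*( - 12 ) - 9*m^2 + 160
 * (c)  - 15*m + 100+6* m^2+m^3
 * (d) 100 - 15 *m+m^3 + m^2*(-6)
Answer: d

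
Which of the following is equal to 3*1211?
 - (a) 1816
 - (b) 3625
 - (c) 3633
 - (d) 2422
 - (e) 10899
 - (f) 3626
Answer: c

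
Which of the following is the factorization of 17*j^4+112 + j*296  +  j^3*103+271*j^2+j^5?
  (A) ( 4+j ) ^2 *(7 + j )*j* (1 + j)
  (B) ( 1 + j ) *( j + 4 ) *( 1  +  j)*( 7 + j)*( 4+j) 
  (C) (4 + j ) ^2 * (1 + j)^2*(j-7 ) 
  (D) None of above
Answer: B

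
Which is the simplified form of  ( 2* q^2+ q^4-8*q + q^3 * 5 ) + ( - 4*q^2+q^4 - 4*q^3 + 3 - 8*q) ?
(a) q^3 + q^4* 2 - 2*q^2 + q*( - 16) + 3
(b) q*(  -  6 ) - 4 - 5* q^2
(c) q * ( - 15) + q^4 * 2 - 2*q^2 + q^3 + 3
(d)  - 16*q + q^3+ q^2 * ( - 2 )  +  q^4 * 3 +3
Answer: a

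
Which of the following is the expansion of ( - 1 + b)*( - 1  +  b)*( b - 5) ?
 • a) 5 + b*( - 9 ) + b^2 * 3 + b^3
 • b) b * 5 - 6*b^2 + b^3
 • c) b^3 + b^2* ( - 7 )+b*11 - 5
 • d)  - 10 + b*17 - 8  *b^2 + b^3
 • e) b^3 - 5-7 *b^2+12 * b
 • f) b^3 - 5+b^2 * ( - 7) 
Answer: c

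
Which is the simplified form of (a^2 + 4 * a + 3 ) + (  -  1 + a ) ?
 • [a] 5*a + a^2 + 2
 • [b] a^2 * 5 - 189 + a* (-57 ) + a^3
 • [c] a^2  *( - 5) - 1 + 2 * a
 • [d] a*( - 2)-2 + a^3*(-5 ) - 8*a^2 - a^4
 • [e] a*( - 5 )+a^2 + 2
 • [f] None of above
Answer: a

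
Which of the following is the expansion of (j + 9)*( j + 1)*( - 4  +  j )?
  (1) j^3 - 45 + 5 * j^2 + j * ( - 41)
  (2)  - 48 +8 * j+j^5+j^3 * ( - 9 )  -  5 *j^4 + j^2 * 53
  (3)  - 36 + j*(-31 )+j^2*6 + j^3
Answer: 3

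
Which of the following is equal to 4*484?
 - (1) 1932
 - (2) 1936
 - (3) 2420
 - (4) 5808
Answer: 2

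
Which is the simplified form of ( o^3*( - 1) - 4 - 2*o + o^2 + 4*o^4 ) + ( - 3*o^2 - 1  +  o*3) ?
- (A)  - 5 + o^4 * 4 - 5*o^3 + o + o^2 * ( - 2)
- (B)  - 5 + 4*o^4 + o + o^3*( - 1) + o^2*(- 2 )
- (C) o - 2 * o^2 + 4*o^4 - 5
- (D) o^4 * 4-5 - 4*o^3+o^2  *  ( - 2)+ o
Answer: B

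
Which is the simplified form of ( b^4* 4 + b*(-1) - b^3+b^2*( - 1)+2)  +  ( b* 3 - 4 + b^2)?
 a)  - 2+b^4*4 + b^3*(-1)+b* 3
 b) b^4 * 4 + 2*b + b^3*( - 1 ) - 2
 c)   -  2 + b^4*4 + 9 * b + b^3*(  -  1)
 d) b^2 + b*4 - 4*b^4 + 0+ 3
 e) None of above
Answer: b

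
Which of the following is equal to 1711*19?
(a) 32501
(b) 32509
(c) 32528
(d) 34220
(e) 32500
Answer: b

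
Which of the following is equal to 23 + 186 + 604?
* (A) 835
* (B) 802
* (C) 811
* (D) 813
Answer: D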